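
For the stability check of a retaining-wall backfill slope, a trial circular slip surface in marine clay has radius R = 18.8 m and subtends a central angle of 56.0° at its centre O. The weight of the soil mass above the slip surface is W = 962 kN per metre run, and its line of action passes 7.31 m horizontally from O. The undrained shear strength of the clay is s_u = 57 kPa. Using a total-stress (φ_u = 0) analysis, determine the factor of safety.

Taking moments about the centre O, the resisting moment is provided by the undrained shear strength acting along the arc:
Arc length L_a = R·θ = 18.8·(56.0°·π/180) = 18.8·0.9774 = 18.37 m
M_R = s_u·L_a·R = 57·18.37·18.8 = 19690.5 kN·m/m
M_D = W·d = 962·7.31 = 7032.2 kN·m/m
FS = M_R / M_D = 19690.5 / 7032.2 = 2.800

FS = 2.80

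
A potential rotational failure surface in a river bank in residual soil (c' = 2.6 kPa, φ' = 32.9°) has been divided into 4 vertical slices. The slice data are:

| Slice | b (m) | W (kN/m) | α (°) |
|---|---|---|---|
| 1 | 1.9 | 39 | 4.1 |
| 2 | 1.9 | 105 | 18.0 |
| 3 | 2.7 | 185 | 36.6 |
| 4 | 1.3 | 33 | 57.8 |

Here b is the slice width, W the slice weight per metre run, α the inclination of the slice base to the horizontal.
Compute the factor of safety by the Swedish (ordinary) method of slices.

Ordinary method of slices: FS = Σ[c'·Δl_i + (W_i cosα_i)·tanφ'] / Σ W_i sinα_i, with Δl_i = b_i / cosα_i.
Slice 1: Δl = 1.9/cos4.1° = 1.905 m; N'_1 = 39·cos4.1° = 38.9; c'Δl = 4.95; W sinα = 2.8
Slice 2: Δl = 1.9/cos18.0° = 1.998 m; N'_2 = 105·cos18.0° = 99.9; c'Δl = 5.19; W sinα = 32.4
Slice 3: Δl = 2.7/cos36.6° = 3.363 m; N'_3 = 185·cos36.6° = 148.5; c'Δl = 8.74; W sinα = 110.3
Slice 4: Δl = 1.3/cos57.8° = 2.440 m; N'_4 = 33·cos57.8° = 17.6; c'Δl = 6.34; W sinα = 27.9
Σc'Δl = 25.2 kN/m; ΣN' = 304.9 kN/m; ΣW sinα = 173.5 kN/m
Resisting = 25.2 + 304.9·tan32.9° = 25.2 + 197.2 = 222.5 kN/m
FS = 222.5 / 173.5 = 1.282

FS = 1.28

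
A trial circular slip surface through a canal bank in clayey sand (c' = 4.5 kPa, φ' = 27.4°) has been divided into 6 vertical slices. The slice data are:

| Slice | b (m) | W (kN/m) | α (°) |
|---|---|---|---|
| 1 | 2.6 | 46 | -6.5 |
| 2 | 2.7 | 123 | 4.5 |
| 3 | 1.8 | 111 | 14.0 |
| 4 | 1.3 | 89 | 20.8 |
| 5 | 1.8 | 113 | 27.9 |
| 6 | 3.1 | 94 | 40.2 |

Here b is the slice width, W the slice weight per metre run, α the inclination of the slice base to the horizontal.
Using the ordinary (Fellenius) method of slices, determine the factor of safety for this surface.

Ordinary method of slices: FS = Σ[c'·Δl_i + (W_i cosα_i)·tanφ'] / Σ W_i sinα_i, with Δl_i = b_i / cosα_i.
Slice 1: Δl = 2.6/cos(-6.5°) = 2.617 m; N'_1 = 46·cos(-6.5°) = 45.7; c'Δl = 11.78; W sinα = -5.2
Slice 2: Δl = 2.7/cos4.5° = 2.708 m; N'_2 = 123·cos4.5° = 122.6; c'Δl = 12.19; W sinα = 9.7
Slice 3: Δl = 1.8/cos14.0° = 1.855 m; N'_3 = 111·cos14.0° = 107.7; c'Δl = 8.35; W sinα = 26.9
Slice 4: Δl = 1.3/cos20.8° = 1.391 m; N'_4 = 89·cos20.8° = 83.2; c'Δl = 6.26; W sinα = 31.6
Slice 5: Δl = 1.8/cos27.9° = 2.037 m; N'_5 = 113·cos27.9° = 99.9; c'Δl = 9.17; W sinα = 52.9
Slice 6: Δl = 3.1/cos40.2° = 4.059 m; N'_6 = 94·cos40.2° = 71.8; c'Δl = 18.26; W sinα = 60.7
Σc'Δl = 66.0 kN/m; ΣN' = 530.9 kN/m; ΣW sinα = 176.5 kN/m
Resisting = 66.0 + 530.9·tan27.4° = 66.0 + 275.2 = 341.2 kN/m
FS = 341.2 / 176.5 = 1.934

FS = 1.93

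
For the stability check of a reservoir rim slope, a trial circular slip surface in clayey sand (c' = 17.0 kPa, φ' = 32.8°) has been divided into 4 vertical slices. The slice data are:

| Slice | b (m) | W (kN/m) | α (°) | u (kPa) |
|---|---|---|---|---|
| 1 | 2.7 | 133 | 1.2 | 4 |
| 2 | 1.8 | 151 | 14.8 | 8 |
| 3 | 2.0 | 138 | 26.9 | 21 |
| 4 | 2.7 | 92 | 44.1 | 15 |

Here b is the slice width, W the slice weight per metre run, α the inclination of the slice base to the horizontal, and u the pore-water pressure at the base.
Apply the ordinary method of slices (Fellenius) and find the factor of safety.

FS = 2.37

Ordinary method of slices: FS = Σ[c'·Δl_i + (W_i cosα_i − u_i·Δl_i)·tanφ'] / Σ W_i sinα_i, with Δl_i = b_i / cosα_i.
Slice 1: Δl = 2.7/cos1.2° = 2.701 m; N'_1 = 133·cos1.2° − 4·2.701 = 122.2; c'Δl = 45.91; W sinα = 2.8
Slice 2: Δl = 1.8/cos14.8° = 1.862 m; N'_2 = 151·cos14.8° − 8·1.862 = 131.1; c'Δl = 31.65; W sinα = 38.6
Slice 3: Δl = 2.0/cos26.9° = 2.243 m; N'_3 = 138·cos26.9° − 21·2.243 = 76.0; c'Δl = 38.13; W sinα = 62.4
Slice 4: Δl = 2.7/cos44.1° = 3.760 m; N'_4 = 92·cos44.1° − 15·3.760 = 9.7; c'Δl = 63.92; W sinα = 64.0
Σc'Δl = 179.6 kN/m; ΣN' = 338.9 kN/m; ΣW sinα = 167.8 kN/m
Resisting = 179.6 + 338.9·tan32.8° = 179.6 + 218.4 = 398.0 kN/m
FS = 398.0 / 167.8 = 2.372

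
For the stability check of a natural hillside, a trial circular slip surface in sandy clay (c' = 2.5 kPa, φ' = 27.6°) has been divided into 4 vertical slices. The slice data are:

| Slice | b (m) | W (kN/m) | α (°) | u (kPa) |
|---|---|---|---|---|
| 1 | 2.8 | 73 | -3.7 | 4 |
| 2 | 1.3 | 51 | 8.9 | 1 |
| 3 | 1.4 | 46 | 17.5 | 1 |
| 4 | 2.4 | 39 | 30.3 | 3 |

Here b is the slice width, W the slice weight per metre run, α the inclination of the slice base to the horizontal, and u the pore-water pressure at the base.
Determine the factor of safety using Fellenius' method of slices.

FS = 3.11

Ordinary method of slices: FS = Σ[c'·Δl_i + (W_i cosα_i − u_i·Δl_i)·tanφ'] / Σ W_i sinα_i, with Δl_i = b_i / cosα_i.
Slice 1: Δl = 2.8/cos(-3.7°) = 2.806 m; N'_1 = 73·cos(-3.7°) − 4·2.806 = 61.6; c'Δl = 7.01; W sinα = -4.7
Slice 2: Δl = 1.3/cos8.9° = 1.316 m; N'_2 = 51·cos8.9° − 1·1.316 = 49.1; c'Δl = 3.29; W sinα = 7.9
Slice 3: Δl = 1.4/cos17.5° = 1.468 m; N'_3 = 46·cos17.5° − 1·1.468 = 42.4; c'Δl = 3.67; W sinα = 13.8
Slice 4: Δl = 2.4/cos30.3° = 2.780 m; N'_4 = 39·cos30.3° − 3·2.780 = 25.3; c'Δl = 6.95; W sinα = 19.7
Σc'Δl = 20.9 kN/m; ΣN' = 178.4 kN/m; ΣW sinα = 36.7 kN/m
Resisting = 20.9 + 178.4·tan27.6° = 20.9 + 93.3 = 114.2 kN/m
FS = 114.2 / 36.7 = 3.113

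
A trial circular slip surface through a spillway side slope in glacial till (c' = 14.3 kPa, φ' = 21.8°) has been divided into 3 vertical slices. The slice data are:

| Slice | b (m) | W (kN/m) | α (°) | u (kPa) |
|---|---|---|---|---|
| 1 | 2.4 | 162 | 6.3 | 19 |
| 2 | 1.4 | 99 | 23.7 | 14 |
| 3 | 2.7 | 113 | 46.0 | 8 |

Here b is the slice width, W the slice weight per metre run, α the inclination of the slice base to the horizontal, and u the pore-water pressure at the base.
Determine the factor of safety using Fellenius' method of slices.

Ordinary method of slices: FS = Σ[c'·Δl_i + (W_i cosα_i − u_i·Δl_i)·tanφ'] / Σ W_i sinα_i, with Δl_i = b_i / cosα_i.
Slice 1: Δl = 2.4/cos6.3° = 2.415 m; N'_1 = 162·cos6.3° − 19·2.415 = 115.1; c'Δl = 34.53; W sinα = 17.8
Slice 2: Δl = 1.4/cos23.7° = 1.529 m; N'_2 = 99·cos23.7° − 14·1.529 = 69.2; c'Δl = 21.86; W sinα = 39.8
Slice 3: Δl = 2.7/cos46.0° = 3.887 m; N'_3 = 113·cos46.0° − 8·3.887 = 47.4; c'Δl = 55.58; W sinα = 81.3
Σc'Δl = 112.0 kN/m; ΣN' = 231.8 kN/m; ΣW sinα = 138.9 kN/m
Resisting = 112.0 + 231.8·tan21.8° = 112.0 + 92.7 = 204.7 kN/m
FS = 204.7 / 138.9 = 1.474

FS = 1.47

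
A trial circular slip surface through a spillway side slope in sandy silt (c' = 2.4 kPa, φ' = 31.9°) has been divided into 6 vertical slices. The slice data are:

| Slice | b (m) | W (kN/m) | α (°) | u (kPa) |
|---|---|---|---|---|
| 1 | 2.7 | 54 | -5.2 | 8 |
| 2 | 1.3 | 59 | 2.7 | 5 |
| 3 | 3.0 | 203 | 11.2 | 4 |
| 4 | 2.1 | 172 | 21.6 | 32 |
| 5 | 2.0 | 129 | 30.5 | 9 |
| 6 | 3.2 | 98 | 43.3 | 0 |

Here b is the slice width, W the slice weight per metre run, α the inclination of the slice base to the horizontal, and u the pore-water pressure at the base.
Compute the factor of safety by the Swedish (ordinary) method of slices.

FS = 1.55

Ordinary method of slices: FS = Σ[c'·Δl_i + (W_i cosα_i − u_i·Δl_i)·tanφ'] / Σ W_i sinα_i, with Δl_i = b_i / cosα_i.
Slice 1: Δl = 2.7/cos(-5.2°) = 2.711 m; N'_1 = 54·cos(-5.2°) − 8·2.711 = 32.1; c'Δl = 6.51; W sinα = -4.9
Slice 2: Δl = 1.3/cos2.7° = 1.301 m; N'_2 = 59·cos2.7° − 5·1.301 = 52.4; c'Δl = 3.12; W sinα = 2.8
Slice 3: Δl = 3.0/cos11.2° = 3.058 m; N'_3 = 203·cos11.2° − 4·3.058 = 186.9; c'Δl = 7.34; W sinα = 39.4
Slice 4: Δl = 2.1/cos21.6° = 2.259 m; N'_4 = 172·cos21.6° − 32·2.259 = 87.6; c'Δl = 5.42; W sinα = 63.3
Slice 5: Δl = 2.0/cos30.5° = 2.321 m; N'_5 = 129·cos30.5° − 9·2.321 = 90.3; c'Δl = 5.57; W sinα = 65.5
Slice 6: Δl = 3.2/cos43.3° = 4.397 m; N'_6 = 98·cos43.3° − 0·4.397 = 71.3; c'Δl = 10.55; W sinα = 67.2
Σc'Δl = 38.5 kN/m; ΣN' = 520.6 kN/m; ΣW sinα = 233.3 kN/m
Resisting = 38.5 + 520.6·tan31.9° = 38.5 + 324.1 = 362.6 kN/m
FS = 362.6 / 233.3 = 1.554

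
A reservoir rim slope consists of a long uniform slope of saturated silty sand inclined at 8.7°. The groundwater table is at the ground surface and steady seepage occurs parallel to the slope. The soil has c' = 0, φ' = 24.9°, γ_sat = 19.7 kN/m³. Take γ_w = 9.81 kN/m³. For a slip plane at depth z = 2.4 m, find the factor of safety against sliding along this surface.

FS = 1.52

With seepage parallel to the slope and the water table at the surface, the effective normal stress on the slip plane uses the buoyant unit weight γ' = γ_sat − γ_w while the driving shear stress uses γ_sat:
FS = [c' + γ' z cos²β tanφ'] / [γ_sat z sinβ cosβ]
(For c' = 0 this reduces to FS = (γ'/γ_sat)·tanφ'/tanβ.)
γ' = 19.7 − 9.81 = 9.89 kN/m³
Numerator = 0.0 + 9.89·2.4·cos²8.7°·tan24.9° = 0.0 + 9.89·2.4·0.9771·0.4642 = 10.766 kPa
Denominator = 19.7·2.4·sin8.7°·cos8.7° = 19.7·2.4·0.1513·0.9885 = 7.069 kPa
FS = 10.766 / 7.069 = 1.523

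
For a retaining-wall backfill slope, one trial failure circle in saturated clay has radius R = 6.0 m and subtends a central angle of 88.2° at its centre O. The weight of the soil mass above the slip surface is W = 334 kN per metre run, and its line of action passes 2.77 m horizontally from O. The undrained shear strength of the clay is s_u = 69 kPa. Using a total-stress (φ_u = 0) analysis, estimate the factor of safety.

FS = 4.13

Taking moments about the centre O, the resisting moment is provided by the undrained shear strength acting along the arc:
Arc length L_a = R·θ = 6.0·(88.2°·π/180) = 6.0·1.5394 = 9.24 m
M_R = s_u·L_a·R = 69·9.24·6.0 = 3823.8 kN·m/m
M_D = W·d = 334·2.77 = 925.2 kN·m/m
FS = M_R / M_D = 3823.8 / 925.2 = 4.133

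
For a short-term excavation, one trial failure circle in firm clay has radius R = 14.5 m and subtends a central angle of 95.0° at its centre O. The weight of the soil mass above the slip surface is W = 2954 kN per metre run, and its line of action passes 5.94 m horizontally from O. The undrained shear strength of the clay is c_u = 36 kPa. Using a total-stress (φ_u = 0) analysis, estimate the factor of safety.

Taking moments about the centre O, the resisting moment is provided by the undrained shear strength acting along the arc:
Arc length L_a = R·θ = 14.5·(95.0°·π/180) = 14.5·1.6581 = 24.04 m
M_R = c_u·L_a·R = 36·24.04·14.5 = 12549.9 kN·m/m
M_D = W·d = 2954·5.94 = 17546.8 kN·m/m
FS = M_R / M_D = 12549.9 / 17546.8 = 0.715

FS = 0.72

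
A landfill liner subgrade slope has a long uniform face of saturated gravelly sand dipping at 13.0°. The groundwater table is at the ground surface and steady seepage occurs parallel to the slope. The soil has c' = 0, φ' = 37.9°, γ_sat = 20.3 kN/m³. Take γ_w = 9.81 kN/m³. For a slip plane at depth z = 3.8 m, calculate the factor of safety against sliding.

FS = 1.74

With seepage parallel to the slope and the water table at the surface, the effective normal stress on the slip plane uses the buoyant unit weight γ' = γ_sat − γ_w while the driving shear stress uses γ_sat:
FS = [c' + γ' z cos²β tanφ'] / [γ_sat z sinβ cosβ]
(For c' = 0 this reduces to FS = (γ'/γ_sat)·tanφ'/tanβ.)
γ' = 20.3 − 9.81 = 10.49 kN/m³
Numerator = 0.0 + 10.49·3.8·cos²13.0°·tan37.9° = 0.0 + 10.49·3.8·0.9494·0.7785 = 29.461 kPa
Denominator = 20.3·3.8·sin13.0°·cos13.0° = 20.3·3.8·0.2250·0.9744 = 16.908 kPa
FS = 29.461 / 16.908 = 1.742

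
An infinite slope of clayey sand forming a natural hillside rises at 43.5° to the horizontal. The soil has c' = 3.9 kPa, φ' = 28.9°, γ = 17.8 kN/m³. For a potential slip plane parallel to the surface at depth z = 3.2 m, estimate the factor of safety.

FS = 0.72

For an infinite slope with a slip plane parallel to the surface (no pore pressure): FS = [c' + γz cos²β tanφ'] / [γz sinβ cosβ].
γz = 17.8·3.2 = 56.96 kN/m²
Numerator = 3.9 + 56.96·cos²43.5°·tan28.9° = 3.9 + 56.96·0.5262·0.5520 = 20.445 kPa
Denominator = 56.96·sin43.5°·cos43.5° = 56.96·0.6884·0.7254 = 28.441 kPa
FS = 20.445 / 28.441 = 0.719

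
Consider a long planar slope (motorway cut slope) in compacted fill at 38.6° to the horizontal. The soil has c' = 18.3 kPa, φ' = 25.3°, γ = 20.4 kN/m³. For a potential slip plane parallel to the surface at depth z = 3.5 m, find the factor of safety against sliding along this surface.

FS = 1.12

For an infinite slope with a slip plane parallel to the surface (no pore pressure): FS = [c' + γz cos²β tanφ'] / [γz sinβ cosβ].
γz = 20.4·3.5 = 71.40 kN/m²
Numerator = 18.3 + 71.40·cos²38.6°·tan25.3° = 18.3 + 71.40·0.6108·0.4727 = 38.914 kPa
Denominator = 71.40·sin38.6°·cos38.6° = 71.40·0.6239·0.7815 = 34.813 kPa
FS = 38.914 / 34.813 = 1.118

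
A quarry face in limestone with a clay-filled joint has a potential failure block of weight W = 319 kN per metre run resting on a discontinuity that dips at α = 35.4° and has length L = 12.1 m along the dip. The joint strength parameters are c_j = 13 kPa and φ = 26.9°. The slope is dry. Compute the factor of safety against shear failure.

Resolving the block weight along and normal to the plane and applying the Mohr–Coulomb strength on the joint:
N' = W cosα = 319·cos35.4° = 260.0 kN/m
Driving force T = W sinα = 319·sin35.4° = 184.8 kN/m
Resisting force R = c_j·L + N'·tanφ = 13·12.1 + 260.0·tan26.9° = 157.3 + 131.9 = 289.2 kN/m
FS = R / T = 289.2 / 184.8 = 1.565

FS = 1.57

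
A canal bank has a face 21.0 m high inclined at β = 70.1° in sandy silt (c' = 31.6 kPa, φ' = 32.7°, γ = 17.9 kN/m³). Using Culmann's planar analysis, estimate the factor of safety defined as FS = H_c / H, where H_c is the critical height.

FS = 1.29

H_c = (4c'/γ) · sinβ cosφ' / [1 − cos(β − φ')]
    = (4·31.6/17.9) · sin70.1°·cos32.7° / [1 − cos37.4°]
    = 7.061 · 0.7913 / 0.2056 = 27.18 m
FS = H_c / H = 27.18 / 21.0 = 1.294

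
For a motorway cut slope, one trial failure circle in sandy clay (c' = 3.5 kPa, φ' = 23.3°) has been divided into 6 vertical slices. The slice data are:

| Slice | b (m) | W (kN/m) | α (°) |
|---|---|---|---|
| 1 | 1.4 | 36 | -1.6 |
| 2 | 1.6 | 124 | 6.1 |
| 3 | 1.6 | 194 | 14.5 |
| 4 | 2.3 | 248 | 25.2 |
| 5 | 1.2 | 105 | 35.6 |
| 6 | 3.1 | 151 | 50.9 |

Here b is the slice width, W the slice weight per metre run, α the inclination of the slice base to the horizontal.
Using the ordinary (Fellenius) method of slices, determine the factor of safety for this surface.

FS = 1.08

Ordinary method of slices: FS = Σ[c'·Δl_i + (W_i cosα_i)·tanφ'] / Σ W_i sinα_i, with Δl_i = b_i / cosα_i.
Slice 1: Δl = 1.4/cos(-1.6°) = 1.401 m; N'_1 = 36·cos(-1.6°) = 36.0; c'Δl = 4.90; W sinα = -1.0
Slice 2: Δl = 1.6/cos6.1° = 1.609 m; N'_2 = 124·cos6.1° = 123.3; c'Δl = 5.63; W sinα = 13.2
Slice 3: Δl = 1.6/cos14.5° = 1.653 m; N'_3 = 194·cos14.5° = 187.8; c'Δl = 5.78; W sinα = 48.6
Slice 4: Δl = 2.3/cos25.2° = 2.542 m; N'_4 = 248·cos25.2° = 224.4; c'Δl = 8.90; W sinα = 105.6
Slice 5: Δl = 1.2/cos35.6° = 1.476 m; N'_5 = 105·cos35.6° = 85.4; c'Δl = 5.17; W sinα = 61.1
Slice 6: Δl = 3.1/cos50.9° = 4.915 m; N'_6 = 151·cos50.9° = 95.2; c'Δl = 17.20; W sinα = 117.2
Σc'Δl = 47.6 kN/m; ΣN' = 752.1 kN/m; ΣW sinα = 344.6 kN/m
Resisting = 47.6 + 752.1·tan23.3° = 47.6 + 323.9 = 371.5 kN/m
FS = 371.5 / 344.6 = 1.078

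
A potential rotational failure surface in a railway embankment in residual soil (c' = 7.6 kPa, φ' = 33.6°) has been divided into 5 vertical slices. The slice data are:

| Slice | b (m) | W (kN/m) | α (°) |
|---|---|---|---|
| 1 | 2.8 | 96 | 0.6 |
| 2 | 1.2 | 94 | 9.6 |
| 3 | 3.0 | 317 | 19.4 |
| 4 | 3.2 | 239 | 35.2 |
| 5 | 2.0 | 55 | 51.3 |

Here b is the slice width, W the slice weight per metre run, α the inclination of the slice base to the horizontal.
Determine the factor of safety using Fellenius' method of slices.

Ordinary method of slices: FS = Σ[c'·Δl_i + (W_i cosα_i)·tanφ'] / Σ W_i sinα_i, with Δl_i = b_i / cosα_i.
Slice 1: Δl = 2.8/cos0.6° = 2.800 m; N'_1 = 96·cos0.6° = 96.0; c'Δl = 21.28; W sinα = 1.0
Slice 2: Δl = 1.2/cos9.6° = 1.217 m; N'_2 = 94·cos9.6° = 92.7; c'Δl = 9.25; W sinα = 15.7
Slice 3: Δl = 3.0/cos19.4° = 3.181 m; N'_3 = 317·cos19.4° = 299.0; c'Δl = 24.17; W sinα = 105.3
Slice 4: Δl = 3.2/cos35.2° = 3.916 m; N'_4 = 239·cos35.2° = 195.3; c'Δl = 29.76; W sinα = 137.8
Slice 5: Δl = 2.0/cos51.3° = 3.199 m; N'_5 = 55·cos51.3° = 34.4; c'Δl = 24.31; W sinα = 42.9
Σc'Δl = 108.8 kN/m; ΣN' = 717.4 kN/m; ΣW sinα = 302.7 kN/m
Resisting = 108.8 + 717.4·tan33.6° = 108.8 + 476.6 = 585.4 kN/m
FS = 585.4 / 302.7 = 1.934

FS = 1.93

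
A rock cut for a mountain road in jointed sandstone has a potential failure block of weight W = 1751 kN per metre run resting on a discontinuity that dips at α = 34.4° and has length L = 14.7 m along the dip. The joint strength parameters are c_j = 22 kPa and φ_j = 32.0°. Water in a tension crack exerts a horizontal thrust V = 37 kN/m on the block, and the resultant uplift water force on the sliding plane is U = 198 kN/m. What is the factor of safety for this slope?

Resolving the block weight along and normal to the plane and applying the Mohr–Coulomb strength on the joint:
N' = W cosα − U − V sinα = 1751·cos34.4° − 198 − 37·sin34.4° = 1225.9 kN/m
Driving force T = W sinα + V cosα = 1751·sin34.4° + 37·cos34.4° = 1019.8 kN/m
Resisting force R = c_j·L + N'·tanφ_j = 22·14.7 + 1225.9·tan32.0° = 323.4 + 766.0 = 1089.4 kN/m
FS = R / T = 1089.4 / 1019.8 = 1.068

FS = 1.07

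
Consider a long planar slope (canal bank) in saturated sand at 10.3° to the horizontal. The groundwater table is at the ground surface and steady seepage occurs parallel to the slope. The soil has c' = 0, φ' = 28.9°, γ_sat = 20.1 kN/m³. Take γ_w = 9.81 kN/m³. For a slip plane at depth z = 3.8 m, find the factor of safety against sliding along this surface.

FS = 1.56

With seepage parallel to the slope and the water table at the surface, the effective normal stress on the slip plane uses the buoyant unit weight γ' = γ_sat − γ_w while the driving shear stress uses γ_sat:
FS = [c' + γ' z cos²β tanφ'] / [γ_sat z sinβ cosβ]
(For c' = 0 this reduces to FS = (γ'/γ_sat)·tanφ'/tanβ.)
γ' = 20.1 − 9.81 = 10.29 kN/m³
Numerator = 0.0 + 10.29·3.8·cos²10.3°·tan28.9° = 0.0 + 10.29·3.8·0.9680·0.5520 = 20.895 kPa
Denominator = 20.1·3.8·sin10.3°·cos10.3° = 20.1·3.8·0.1788·0.9839 = 13.437 kPa
FS = 20.895 / 13.437 = 1.555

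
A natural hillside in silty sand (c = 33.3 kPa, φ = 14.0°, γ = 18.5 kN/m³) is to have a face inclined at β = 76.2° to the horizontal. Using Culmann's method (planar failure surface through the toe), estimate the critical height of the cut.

H_c = 12.71 m

Culmann's analysis gives the critical failure plane at α_cr = (β + φ)/2 = (76.2 + 14.0)/2 = 45.1°, and the critical height
H_c = (4c/γ) · sinβ cosφ / [1 − cos(β − φ)]
    = (4·33.3/18.5) · sin76.2°·cos14.0° / [1 − cos(62.2°)]
    = 7.200 · 0.9711·0.9703 / [1 − 0.4664]
    = 7.200 · 0.9423 / 0.5336
    = 12.71 m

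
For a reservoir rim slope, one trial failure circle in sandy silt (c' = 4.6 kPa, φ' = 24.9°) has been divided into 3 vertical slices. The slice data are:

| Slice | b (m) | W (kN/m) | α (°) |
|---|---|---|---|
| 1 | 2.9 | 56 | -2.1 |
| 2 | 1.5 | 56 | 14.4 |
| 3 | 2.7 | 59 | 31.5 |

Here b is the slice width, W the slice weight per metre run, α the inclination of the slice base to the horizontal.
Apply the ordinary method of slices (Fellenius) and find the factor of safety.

FS = 2.57

Ordinary method of slices: FS = Σ[c'·Δl_i + (W_i cosα_i)·tanφ'] / Σ W_i sinα_i, with Δl_i = b_i / cosα_i.
Slice 1: Δl = 2.9/cos(-2.1°) = 2.902 m; N'_1 = 56·cos(-2.1°) = 56.0; c'Δl = 13.35; W sinα = -2.1
Slice 2: Δl = 1.5/cos14.4° = 1.549 m; N'_2 = 56·cos14.4° = 54.2; c'Δl = 7.12; W sinα = 13.9
Slice 3: Δl = 2.7/cos31.5° = 3.167 m; N'_3 = 59·cos31.5° = 50.3; c'Δl = 14.57; W sinα = 30.8
Σc'Δl = 35.0 kN/m; ΣN' = 160.5 kN/m; ΣW sinα = 42.7 kN/m
Resisting = 35.0 + 160.5·tan24.9° = 35.0 + 74.5 = 109.5 kN/m
FS = 109.5 / 42.7 = 2.565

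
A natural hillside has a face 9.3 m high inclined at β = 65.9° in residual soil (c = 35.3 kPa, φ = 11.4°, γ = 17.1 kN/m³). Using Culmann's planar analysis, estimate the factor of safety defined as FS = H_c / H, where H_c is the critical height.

H_c = (4c/γ) · sinβ cosφ / [1 − cos(β − φ)]
    = (4·35.3/17.1) · sin65.9°·cos11.4° / [1 − cos54.5°]
    = 8.257 · 0.8948 / 0.4193 = 17.62 m
FS = H_c / H = 17.62 / 9.3 = 1.895

FS = 1.89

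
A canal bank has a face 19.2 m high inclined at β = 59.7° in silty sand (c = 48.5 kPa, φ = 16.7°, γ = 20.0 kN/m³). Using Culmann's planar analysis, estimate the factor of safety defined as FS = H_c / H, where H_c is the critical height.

H_c = (4c/γ) · sinβ cosφ / [1 − cos(β − φ)]
    = (4·48.5/20.0) · sin59.7°·cos16.7° / [1 − cos43.0°]
    = 9.700 · 0.8270 / 0.2686 = 29.86 m
FS = H_c / H = 29.86 / 19.2 = 1.555

FS = 1.56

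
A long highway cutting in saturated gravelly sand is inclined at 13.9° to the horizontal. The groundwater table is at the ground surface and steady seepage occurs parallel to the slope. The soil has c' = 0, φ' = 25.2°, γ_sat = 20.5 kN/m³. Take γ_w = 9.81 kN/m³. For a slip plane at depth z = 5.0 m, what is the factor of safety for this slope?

With seepage parallel to the slope and the water table at the surface, the effective normal stress on the slip plane uses the buoyant unit weight γ' = γ_sat − γ_w while the driving shear stress uses γ_sat:
FS = [c' + γ' z cos²β tanφ'] / [γ_sat z sinβ cosβ]
(For c' = 0 this reduces to FS = (γ'/γ_sat)·tanφ'/tanβ.)
γ' = 20.5 − 9.81 = 10.69 kN/m³
Numerator = 0.0 + 10.69·5.0·cos²13.9°·tan25.2° = 0.0 + 10.69·5.0·0.9423·0.4706 = 23.700 kPa
Denominator = 20.5·5.0·sin13.9°·cos13.9° = 20.5·5.0·0.2402·0.9707 = 23.902 kPa
FS = 23.700 / 23.902 = 0.992

FS = 0.99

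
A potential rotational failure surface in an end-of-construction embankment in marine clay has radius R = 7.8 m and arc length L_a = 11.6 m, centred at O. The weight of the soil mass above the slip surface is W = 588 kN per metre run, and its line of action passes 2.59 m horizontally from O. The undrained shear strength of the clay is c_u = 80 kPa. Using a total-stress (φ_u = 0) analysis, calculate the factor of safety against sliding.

FS = 4.75

Taking moments about the centre O, the resisting moment is provided by the undrained shear strength acting along the arc:
M_R = c_u·L_a·R = 80·11.60·7.8 = 7238.4 kN·m/m
M_D = W·d = 588·2.59 = 1522.9 kN·m/m
FS = M_R / M_D = 7238.4 / 1522.9 = 4.753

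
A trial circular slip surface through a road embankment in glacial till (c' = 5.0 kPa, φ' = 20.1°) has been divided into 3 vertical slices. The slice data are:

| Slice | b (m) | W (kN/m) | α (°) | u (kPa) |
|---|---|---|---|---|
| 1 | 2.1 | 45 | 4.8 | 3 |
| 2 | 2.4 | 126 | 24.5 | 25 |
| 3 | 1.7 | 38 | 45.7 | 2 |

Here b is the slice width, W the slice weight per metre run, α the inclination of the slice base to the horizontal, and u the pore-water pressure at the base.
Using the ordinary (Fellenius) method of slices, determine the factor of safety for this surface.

FS = 0.91

Ordinary method of slices: FS = Σ[c'·Δl_i + (W_i cosα_i − u_i·Δl_i)·tanφ'] / Σ W_i sinα_i, with Δl_i = b_i / cosα_i.
Slice 1: Δl = 2.1/cos4.8° = 2.107 m; N'_1 = 45·cos4.8° − 3·2.107 = 38.5; c'Δl = 10.54; W sinα = 3.8
Slice 2: Δl = 2.4/cos24.5° = 2.637 m; N'_2 = 126·cos24.5° − 25·2.637 = 48.7; c'Δl = 13.19; W sinα = 52.3
Slice 3: Δl = 1.7/cos45.7° = 2.434 m; N'_3 = 38·cos45.7° − 2·2.434 = 21.7; c'Δl = 12.17; W sinα = 27.2
Σc'Δl = 35.9 kN/m; ΣN' = 108.9 kN/m; ΣW sinα = 83.2 kN/m
Resisting = 35.9 + 108.9·tan20.1° = 35.9 + 39.9 = 75.8 kN/m
FS = 75.8 / 83.2 = 0.910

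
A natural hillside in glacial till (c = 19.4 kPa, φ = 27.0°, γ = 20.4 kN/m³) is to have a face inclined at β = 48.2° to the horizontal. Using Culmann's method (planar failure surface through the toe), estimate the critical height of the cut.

Culmann's analysis gives the critical failure plane at α_cr = (β + φ)/2 = (48.2 + 27.0)/2 = 37.6°, and the critical height
H_c = (4c/γ) · sinβ cosφ / [1 − cos(β − φ)]
    = (4·19.4/20.4) · sin48.2°·cos27.0° / [1 − cos(21.2°)]
    = 3.804 · 0.7455·0.8910 / [1 − 0.9323]
    = 3.804 · 0.6642 / 0.0677
    = 37.33 m

H_c = 37.33 m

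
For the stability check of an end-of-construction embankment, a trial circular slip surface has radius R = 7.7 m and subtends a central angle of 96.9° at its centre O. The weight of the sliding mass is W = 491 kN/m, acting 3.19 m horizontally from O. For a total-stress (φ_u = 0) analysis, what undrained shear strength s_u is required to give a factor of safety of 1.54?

s_u = 24.1 kPa

FS = s_u·L_a·R / (W·d), so s_u = FS·W·d / (L_a·R).
Arc length L_a = R·θ = 7.7·(96.9°·π/180) = 7.7·1.6912 = 13.02 m
s_u = 1.54·491·3.19 / (13.02·7.7) = 2412.1 / 100.27 = 24.06 kPa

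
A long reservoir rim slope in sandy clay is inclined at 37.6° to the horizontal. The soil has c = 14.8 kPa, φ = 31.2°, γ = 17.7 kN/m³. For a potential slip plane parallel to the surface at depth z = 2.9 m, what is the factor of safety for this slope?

FS = 1.38

For an infinite slope with a slip plane parallel to the surface (no pore pressure): FS = [c + γz cos²β tanφ] / [γz sinβ cosβ].
γz = 17.7·2.9 = 51.33 kN/m²
Numerator = 14.8 + 51.33·cos²37.6°·tan31.2° = 14.8 + 51.33·0.6277·0.6056 = 34.314 kPa
Denominator = 51.33·sin37.6°·cos37.6° = 51.33·0.6101·0.7923 = 24.814 kPa
FS = 34.314 / 24.814 = 1.383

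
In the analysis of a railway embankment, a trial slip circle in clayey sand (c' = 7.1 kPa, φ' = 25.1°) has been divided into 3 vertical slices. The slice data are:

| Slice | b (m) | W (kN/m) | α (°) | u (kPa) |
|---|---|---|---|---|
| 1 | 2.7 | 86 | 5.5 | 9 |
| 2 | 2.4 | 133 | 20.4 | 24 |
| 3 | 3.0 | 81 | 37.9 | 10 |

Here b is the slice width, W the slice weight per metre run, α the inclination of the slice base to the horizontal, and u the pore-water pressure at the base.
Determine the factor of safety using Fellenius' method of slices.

Ordinary method of slices: FS = Σ[c'·Δl_i + (W_i cosα_i − u_i·Δl_i)·tanφ'] / Σ W_i sinα_i, with Δl_i = b_i / cosα_i.
Slice 1: Δl = 2.7/cos5.5° = 2.712 m; N'_1 = 86·cos5.5° − 9·2.712 = 61.2; c'Δl = 19.26; W sinα = 8.2
Slice 2: Δl = 2.4/cos20.4° = 2.561 m; N'_2 = 133·cos20.4° − 24·2.561 = 63.2; c'Δl = 18.18; W sinα = 46.4
Slice 3: Δl = 3.0/cos37.9° = 3.802 m; N'_3 = 81·cos37.9° − 10·3.802 = 25.9; c'Δl = 26.99; W sinα = 49.8
Σc'Δl = 64.4 kN/m; ΣN' = 150.3 kN/m; ΣW sinα = 104.4 kN/m
Resisting = 64.4 + 150.3·tan25.1° = 64.4 + 70.4 = 134.8 kN/m
FS = 134.8 / 104.4 = 1.292

FS = 1.29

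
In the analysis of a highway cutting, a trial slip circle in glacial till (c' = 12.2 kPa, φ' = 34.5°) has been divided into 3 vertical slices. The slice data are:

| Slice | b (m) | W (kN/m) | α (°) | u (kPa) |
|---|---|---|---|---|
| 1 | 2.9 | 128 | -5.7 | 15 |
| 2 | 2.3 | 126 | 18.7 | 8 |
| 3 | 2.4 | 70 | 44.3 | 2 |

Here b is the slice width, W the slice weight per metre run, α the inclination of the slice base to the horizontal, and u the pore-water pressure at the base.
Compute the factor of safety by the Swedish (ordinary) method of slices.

FS = 3.42

Ordinary method of slices: FS = Σ[c'·Δl_i + (W_i cosα_i − u_i·Δl_i)·tanφ'] / Σ W_i sinα_i, with Δl_i = b_i / cosα_i.
Slice 1: Δl = 2.9/cos(-5.7°) = 2.914 m; N'_1 = 128·cos(-5.7°) − 15·2.914 = 83.7; c'Δl = 35.56; W sinα = -12.7
Slice 2: Δl = 2.3/cos18.7° = 2.428 m; N'_2 = 126·cos18.7° − 8·2.428 = 99.9; c'Δl = 29.62; W sinα = 40.4
Slice 3: Δl = 2.4/cos44.3° = 3.353 m; N'_3 = 70·cos44.3° − 2·3.353 = 43.4; c'Δl = 40.91; W sinα = 48.9
Σc'Δl = 106.1 kN/m; ΣN' = 227.0 kN/m; ΣW sinα = 76.6 kN/m
Resisting = 106.1 + 227.0·tan34.5° = 106.1 + 156.0 = 262.1 kN/m
FS = 262.1 / 76.6 = 3.423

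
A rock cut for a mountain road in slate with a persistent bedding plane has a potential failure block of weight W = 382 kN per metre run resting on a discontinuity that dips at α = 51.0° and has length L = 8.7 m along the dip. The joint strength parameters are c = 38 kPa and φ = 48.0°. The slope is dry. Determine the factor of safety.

Resolving the block weight along and normal to the plane and applying the Mohr–Coulomb strength on the joint:
N' = W cosα = 382·cos51.0° = 240.4 kN/m
Driving force T = W sinα = 382·sin51.0° = 296.9 kN/m
Resisting force R = c·L + N'·tanφ = 38·8.7 + 240.4·tan48.0° = 330.6 + 267.0 = 597.6 kN/m
FS = R / T = 597.6 / 296.9 = 2.013

FS = 2.01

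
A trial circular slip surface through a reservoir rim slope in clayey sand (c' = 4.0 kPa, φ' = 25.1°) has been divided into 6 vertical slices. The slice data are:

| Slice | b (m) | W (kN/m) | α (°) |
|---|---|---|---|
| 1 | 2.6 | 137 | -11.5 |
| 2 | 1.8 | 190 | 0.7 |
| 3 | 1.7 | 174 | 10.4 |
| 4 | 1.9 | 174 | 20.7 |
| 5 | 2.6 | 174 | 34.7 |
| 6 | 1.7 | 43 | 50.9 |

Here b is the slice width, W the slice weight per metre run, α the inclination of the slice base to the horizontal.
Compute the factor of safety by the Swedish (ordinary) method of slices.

FS = 2.22

Ordinary method of slices: FS = Σ[c'·Δl_i + (W_i cosα_i)·tanφ'] / Σ W_i sinα_i, with Δl_i = b_i / cosα_i.
Slice 1: Δl = 2.6/cos(-11.5°) = 2.653 m; N'_1 = 137·cos(-11.5°) = 134.2; c'Δl = 10.61; W sinα = -27.3
Slice 2: Δl = 1.8/cos0.7° = 1.800 m; N'_2 = 190·cos0.7° = 190.0; c'Δl = 7.20; W sinα = 2.3
Slice 3: Δl = 1.7/cos10.4° = 1.728 m; N'_3 = 174·cos10.4° = 171.1; c'Δl = 6.91; W sinα = 31.4
Slice 4: Δl = 1.9/cos20.7° = 2.031 m; N'_4 = 174·cos20.7° = 162.8; c'Δl = 8.12; W sinα = 61.5
Slice 5: Δl = 2.6/cos34.7° = 3.162 m; N'_5 = 174·cos34.7° = 143.1; c'Δl = 12.65; W sinα = 99.1
Slice 6: Δl = 1.7/cos50.9° = 2.696 m; N'_6 = 43·cos50.9° = 27.1; c'Δl = 10.78; W sinα = 33.4
Σc'Δl = 56.3 kN/m; ΣN' = 828.3 kN/m; ΣW sinα = 200.3 kN/m
Resisting = 56.3 + 828.3·tan25.1° = 56.3 + 388.0 = 444.3 kN/m
FS = 444.3 / 200.3 = 2.218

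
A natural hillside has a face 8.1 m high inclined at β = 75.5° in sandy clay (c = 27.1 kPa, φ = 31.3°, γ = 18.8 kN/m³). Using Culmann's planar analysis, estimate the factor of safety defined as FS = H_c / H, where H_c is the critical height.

FS = 2.08

H_c = (4c/γ) · sinβ cosφ / [1 − cos(β − φ)]
    = (4·27.1/18.8) · sin75.5°·cos31.3° / [1 − cos44.2°]
    = 5.766 · 0.8272 / 0.2831 = 16.85 m
FS = H_c / H = 16.85 / 8.1 = 2.080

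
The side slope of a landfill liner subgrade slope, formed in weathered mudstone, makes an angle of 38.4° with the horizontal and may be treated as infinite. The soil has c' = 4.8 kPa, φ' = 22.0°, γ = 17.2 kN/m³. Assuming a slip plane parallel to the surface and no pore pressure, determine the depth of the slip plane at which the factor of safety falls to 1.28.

z = 0.74 m

Setting FS = 1.28 in FS = [c' + γz cos²β tanφ'] / [γz sinβ cosβ] and solving for z:
z = c' / [γ cosβ (FS·sinβ − cosβ·tanφ')]
  = 4.8 / [17.2·cos38.4°·(1.28·sin38.4° − cos38.4°·tan22.0°)]
  = 4.8 / [17.2·0.7837·(1.28·0.6211 − 0.7837·0.4040)]
  = 4.8 / 6.4491 = 0.744 m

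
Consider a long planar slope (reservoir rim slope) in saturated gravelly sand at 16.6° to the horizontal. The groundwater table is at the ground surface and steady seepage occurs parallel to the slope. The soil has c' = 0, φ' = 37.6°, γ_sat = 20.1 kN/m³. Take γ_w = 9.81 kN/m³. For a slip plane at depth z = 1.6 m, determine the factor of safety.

FS = 1.32

With seepage parallel to the slope and the water table at the surface, the effective normal stress on the slip plane uses the buoyant unit weight γ' = γ_sat − γ_w while the driving shear stress uses γ_sat:
FS = [c' + γ' z cos²β tanφ'] / [γ_sat z sinβ cosβ]
(For c' = 0 this reduces to FS = (γ'/γ_sat)·tanφ'/tanβ.)
γ' = 20.1 − 9.81 = 10.29 kN/m³
Numerator = 0.0 + 10.29·1.6·cos²16.6°·tan37.6° = 0.0 + 10.29·1.6·0.9184·0.7701 = 11.644 kPa
Denominator = 20.1·1.6·sin16.6°·cos16.6° = 20.1·1.6·0.2857·0.9583 = 8.805 kPa
FS = 11.644 / 8.805 = 1.322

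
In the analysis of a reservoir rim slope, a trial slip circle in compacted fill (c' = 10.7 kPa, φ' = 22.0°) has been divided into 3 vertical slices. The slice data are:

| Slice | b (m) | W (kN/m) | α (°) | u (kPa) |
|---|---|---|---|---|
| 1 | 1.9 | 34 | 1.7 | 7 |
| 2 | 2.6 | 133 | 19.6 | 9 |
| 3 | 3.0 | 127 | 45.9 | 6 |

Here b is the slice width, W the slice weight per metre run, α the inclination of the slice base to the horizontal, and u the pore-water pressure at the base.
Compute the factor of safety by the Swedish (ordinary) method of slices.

FS = 1.24

Ordinary method of slices: FS = Σ[c'·Δl_i + (W_i cosα_i − u_i·Δl_i)·tanφ'] / Σ W_i sinα_i, with Δl_i = b_i / cosα_i.
Slice 1: Δl = 1.9/cos1.7° = 1.901 m; N'_1 = 34·cos1.7° − 7·1.901 = 20.7; c'Δl = 20.34; W sinα = 1.0
Slice 2: Δl = 2.6/cos19.6° = 2.760 m; N'_2 = 133·cos19.6° − 9·2.760 = 100.5; c'Δl = 29.53; W sinα = 44.6
Slice 3: Δl = 3.0/cos45.9° = 4.311 m; N'_3 = 127·cos45.9° − 6·4.311 = 62.5; c'Δl = 46.13; W sinα = 91.2
Σc'Δl = 96.0 kN/m; ΣN' = 183.6 kN/m; ΣW sinα = 136.8 kN/m
Resisting = 96.0 + 183.6·tan22.0° = 96.0 + 74.2 = 170.2 kN/m
FS = 170.2 / 136.8 = 1.244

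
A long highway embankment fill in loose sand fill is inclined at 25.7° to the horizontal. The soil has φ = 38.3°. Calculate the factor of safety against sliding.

FS = 1.64

For a dry cohesionless infinite slope the factor of safety is FS = tanφ / tanβ.
FS = tan38.3° / tan25.7° = 0.7898 / 0.4813 = 1.641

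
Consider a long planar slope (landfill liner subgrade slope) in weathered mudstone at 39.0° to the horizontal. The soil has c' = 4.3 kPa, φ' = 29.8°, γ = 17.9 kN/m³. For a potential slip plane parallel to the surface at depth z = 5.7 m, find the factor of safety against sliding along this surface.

FS = 0.79

For an infinite slope with a slip plane parallel to the surface (no pore pressure): FS = [c' + γz cos²β tanφ'] / [γz sinβ cosβ].
γz = 17.9·5.7 = 102.03 kN/m²
Numerator = 4.3 + 102.03·cos²39.0°·tan29.8° = 4.3 + 102.03·0.6040·0.5727 = 39.591 kPa
Denominator = 102.03·sin39.0°·cos39.0° = 102.03·0.6293·0.7771 = 49.900 kPa
FS = 39.591 / 49.900 = 0.793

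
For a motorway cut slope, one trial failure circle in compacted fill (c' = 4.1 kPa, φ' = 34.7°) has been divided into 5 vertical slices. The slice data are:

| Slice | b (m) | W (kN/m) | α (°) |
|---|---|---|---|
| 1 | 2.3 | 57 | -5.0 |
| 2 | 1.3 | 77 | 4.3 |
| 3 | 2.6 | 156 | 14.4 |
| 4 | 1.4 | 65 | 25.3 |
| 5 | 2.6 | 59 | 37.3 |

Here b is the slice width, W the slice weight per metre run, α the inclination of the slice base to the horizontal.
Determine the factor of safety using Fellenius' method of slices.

FS = 3.06

Ordinary method of slices: FS = Σ[c'·Δl_i + (W_i cosα_i)·tanφ'] / Σ W_i sinα_i, with Δl_i = b_i / cosα_i.
Slice 1: Δl = 2.3/cos(-5.0°) = 2.309 m; N'_1 = 57·cos(-5.0°) = 56.8; c'Δl = 9.47; W sinα = -5.0
Slice 2: Δl = 1.3/cos4.3° = 1.304 m; N'_2 = 77·cos4.3° = 76.8; c'Δl = 5.35; W sinα = 5.8
Slice 3: Δl = 2.6/cos14.4° = 2.684 m; N'_3 = 156·cos14.4° = 151.1; c'Δl = 11.01; W sinα = 38.8
Slice 4: Δl = 1.4/cos25.3° = 1.549 m; N'_4 = 65·cos25.3° = 58.8; c'Δl = 6.35; W sinα = 27.8
Slice 5: Δl = 2.6/cos37.3° = 3.268 m; N'_5 = 59·cos37.3° = 46.9; c'Δl = 13.40; W sinα = 35.8
Σc'Δl = 45.6 kN/m; ΣN' = 390.4 kN/m; ΣW sinα = 103.1 kN/m
Resisting = 45.6 + 390.4·tan34.7° = 45.6 + 270.3 = 315.9 kN/m
FS = 315.9 / 103.1 = 3.063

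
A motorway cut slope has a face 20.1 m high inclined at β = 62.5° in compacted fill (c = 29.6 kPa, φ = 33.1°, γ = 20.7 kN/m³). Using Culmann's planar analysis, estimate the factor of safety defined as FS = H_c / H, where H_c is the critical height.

H_c = (4c/γ) · sinβ cosφ / [1 − cos(β − φ)]
    = (4·29.6/20.7) · sin62.5°·cos33.1° / [1 − cos29.4°]
    = 5.720 · 0.7431 / 0.1288 = 33.00 m
FS = H_c / H = 33.00 / 20.1 = 1.642

FS = 1.64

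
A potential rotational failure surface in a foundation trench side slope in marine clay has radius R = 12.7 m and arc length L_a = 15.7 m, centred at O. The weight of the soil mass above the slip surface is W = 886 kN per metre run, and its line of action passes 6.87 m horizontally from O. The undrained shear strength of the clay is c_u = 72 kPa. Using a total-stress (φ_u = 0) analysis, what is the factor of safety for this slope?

Taking moments about the centre O, the resisting moment is provided by the undrained shear strength acting along the arc:
M_R = c_u·L_a·R = 72·15.70·12.7 = 14356.1 kN·m/m
M_D = W·d = 886·6.87 = 6086.8 kN·m/m
FS = M_R / M_D = 14356.1 / 6086.8 = 2.359

FS = 2.36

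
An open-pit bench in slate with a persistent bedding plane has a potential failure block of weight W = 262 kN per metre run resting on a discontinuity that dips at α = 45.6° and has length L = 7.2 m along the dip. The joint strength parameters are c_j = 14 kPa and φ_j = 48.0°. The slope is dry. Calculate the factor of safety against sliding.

Resolving the block weight along and normal to the plane and applying the Mohr–Coulomb strength on the joint:
N' = W cosα = 262·cos45.6° = 183.3 kN/m
Driving force T = W sinα = 262·sin45.6° = 187.2 kN/m
Resisting force R = c_j·L + N'·tanφ_j = 14·7.2 + 183.3·tan48.0° = 100.8 + 203.6 = 304.4 kN/m
FS = R / T = 304.4 / 187.2 = 1.626

FS = 1.63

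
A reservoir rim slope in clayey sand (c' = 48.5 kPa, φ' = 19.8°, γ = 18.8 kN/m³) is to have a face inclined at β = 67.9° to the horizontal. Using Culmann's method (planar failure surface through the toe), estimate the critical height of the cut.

Culmann's analysis gives the critical failure plane at α_cr = (β + φ')/2 = (67.9 + 19.8)/2 = 43.9°, and the critical height
H_c = (4c'/γ) · sinβ cosφ' / [1 − cos(β − φ')]
    = (4·48.5/18.8) · sin67.9°·cos19.8° / [1 − cos(48.1°)]
    = 10.319 · 0.9265·0.9409 / [1 − 0.6678]
    = 10.319 · 0.8718 / 0.3322
    = 27.08 m

H_c = 27.08 m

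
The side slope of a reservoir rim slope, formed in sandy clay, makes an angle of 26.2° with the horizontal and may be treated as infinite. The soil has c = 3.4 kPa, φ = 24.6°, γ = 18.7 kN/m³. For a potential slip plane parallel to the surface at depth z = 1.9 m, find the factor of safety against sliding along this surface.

FS = 1.17

For an infinite slope with a slip plane parallel to the surface (no pore pressure): FS = [c + γz cos²β tanφ] / [γz sinβ cosβ].
γz = 18.7·1.9 = 35.53 kN/m²
Numerator = 3.4 + 35.53·cos²26.2°·tan24.6° = 3.4 + 35.53·0.8051·0.4578 = 16.496 kPa
Denominator = 35.53·sin26.2°·cos26.2° = 35.53·0.4415·0.8973 = 14.075 kPa
FS = 16.496 / 14.075 = 1.172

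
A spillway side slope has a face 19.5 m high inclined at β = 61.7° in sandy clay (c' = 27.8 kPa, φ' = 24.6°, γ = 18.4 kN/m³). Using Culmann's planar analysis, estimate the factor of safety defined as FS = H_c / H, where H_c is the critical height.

H_c = (4c'/γ) · sinβ cosφ' / [1 − cos(β − φ')]
    = (4·27.8/18.4) · sin61.7°·cos24.6° / [1 − cos37.1°]
    = 6.043 · 0.8006 / 0.2024 = 23.90 m
FS = H_c / H = 23.90 / 19.5 = 1.226

FS = 1.23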